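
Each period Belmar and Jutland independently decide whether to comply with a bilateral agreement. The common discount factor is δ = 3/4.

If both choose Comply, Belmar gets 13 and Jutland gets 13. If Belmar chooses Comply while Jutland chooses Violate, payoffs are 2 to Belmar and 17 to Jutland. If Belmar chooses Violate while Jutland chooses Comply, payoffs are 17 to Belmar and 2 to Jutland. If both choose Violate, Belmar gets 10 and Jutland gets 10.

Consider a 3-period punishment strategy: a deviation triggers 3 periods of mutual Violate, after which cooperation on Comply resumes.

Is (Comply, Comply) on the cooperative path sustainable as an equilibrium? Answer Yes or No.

Comparing payoff streams over the 4 periods until play realigns: cooperate → 13(1+δ+…+δ^3); deviate → 17 + 10(δ+…+δ^3).
Cooperation is sustained iff (13−10)(δ+…+δ^3) ≥ 17−13.
δ+…+δ^3 = 3/4·(1−(3/4)^3)/(1−3/4) = 1.7344, and (17−13)/(13−10) = 1.3333.
1.7344 ≥ 1.3333, so cooperation is sustainable.

Yes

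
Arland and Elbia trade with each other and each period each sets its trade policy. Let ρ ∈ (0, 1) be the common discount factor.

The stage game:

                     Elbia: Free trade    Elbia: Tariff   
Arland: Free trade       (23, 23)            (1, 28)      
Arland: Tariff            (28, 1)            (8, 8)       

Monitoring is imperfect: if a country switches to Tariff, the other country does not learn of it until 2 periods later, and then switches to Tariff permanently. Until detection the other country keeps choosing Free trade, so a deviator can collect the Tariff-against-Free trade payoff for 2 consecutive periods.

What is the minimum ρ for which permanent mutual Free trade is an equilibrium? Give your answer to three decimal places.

0.500

A deviator earns 28 for 2 periods, then 8 forever; cooperating earns 23 forever. Multiplying the IC by (1−ρ):
23 ≥ 28(1−ρ^2) + 8ρ^2, so 20·ρ^2 ≥ 5 and ρ^2 ≥ 1/4.
ρ ≥ (1/4)^(1/2) ≈ 0.500.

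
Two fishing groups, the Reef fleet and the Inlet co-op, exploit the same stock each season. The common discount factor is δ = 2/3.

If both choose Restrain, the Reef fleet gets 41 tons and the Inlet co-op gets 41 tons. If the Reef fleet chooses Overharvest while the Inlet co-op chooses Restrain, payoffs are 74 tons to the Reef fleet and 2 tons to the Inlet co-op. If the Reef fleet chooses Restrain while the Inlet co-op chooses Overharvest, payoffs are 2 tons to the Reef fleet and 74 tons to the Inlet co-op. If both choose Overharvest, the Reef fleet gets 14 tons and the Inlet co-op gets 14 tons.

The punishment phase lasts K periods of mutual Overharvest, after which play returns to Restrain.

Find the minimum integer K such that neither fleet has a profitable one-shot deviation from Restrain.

3

Need Σ_{k=1}^{K} δ^k ≥ (74−41)/(41−14) = 1.2222 at δ = 2/3.
At K = 2 the sum is 1.1111 < 1.2222; at K = 3 it is 1.4074 ≥ 1.2222.
So the minimum punishment length is K = 3.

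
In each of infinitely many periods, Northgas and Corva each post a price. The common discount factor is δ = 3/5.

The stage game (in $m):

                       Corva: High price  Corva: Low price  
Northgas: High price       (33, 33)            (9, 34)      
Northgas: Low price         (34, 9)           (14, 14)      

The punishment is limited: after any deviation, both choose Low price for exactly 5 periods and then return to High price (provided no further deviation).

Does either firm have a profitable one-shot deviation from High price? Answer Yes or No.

No

A one-shot deviation gives 34 now, then 14 for 5 periods, then back to 33.
Gain from deviating: (34−33) today; loss: (33−14) in each of the next 5 periods.
No-deviation condition: (33−14)(δ+…+δ^5) ≥ 34−33, i.e. δ+…+δ^5 ≥ 1/19.
At δ = 3/5: δ+…+δ^5 = 1.3834 ≥ 0.0526.
So cooperation is sustainable.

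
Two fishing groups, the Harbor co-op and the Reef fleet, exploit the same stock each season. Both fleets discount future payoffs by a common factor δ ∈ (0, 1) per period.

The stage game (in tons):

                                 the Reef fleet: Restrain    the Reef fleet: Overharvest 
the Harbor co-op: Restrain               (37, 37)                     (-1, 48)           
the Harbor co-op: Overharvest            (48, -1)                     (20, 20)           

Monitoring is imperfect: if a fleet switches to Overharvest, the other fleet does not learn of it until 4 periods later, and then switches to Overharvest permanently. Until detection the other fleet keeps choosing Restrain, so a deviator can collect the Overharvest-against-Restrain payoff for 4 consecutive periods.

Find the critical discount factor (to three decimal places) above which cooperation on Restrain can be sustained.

The best deviation is to choose Overharvest for all 4 undetected periods, earning 48 each, then 20 forever once detected.
Deviation value: 48(1−δ^4)/(1−δ) + 20δ^4/(1−δ); cooperation value: 37/(1−δ).
IC: 37 ≥ 48(1−δ^4) + 20δ^4 = 48 − 28δ^4.
So δ^4 ≥ 11/28, giving δ ≥ (11/28)^(1/4) ≈ 0.792.

0.792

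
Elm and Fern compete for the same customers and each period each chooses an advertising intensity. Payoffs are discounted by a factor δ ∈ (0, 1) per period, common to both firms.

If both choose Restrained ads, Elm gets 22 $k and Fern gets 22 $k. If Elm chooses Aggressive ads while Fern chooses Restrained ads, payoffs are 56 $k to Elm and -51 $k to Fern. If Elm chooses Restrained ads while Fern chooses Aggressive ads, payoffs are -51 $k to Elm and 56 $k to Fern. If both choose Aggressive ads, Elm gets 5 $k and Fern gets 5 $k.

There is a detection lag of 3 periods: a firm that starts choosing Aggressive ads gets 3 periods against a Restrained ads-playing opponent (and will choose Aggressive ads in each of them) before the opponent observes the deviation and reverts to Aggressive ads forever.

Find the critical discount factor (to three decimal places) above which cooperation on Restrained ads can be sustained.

Deviating for the 3 undetected periods gains 56−22 = 34 per period over cooperation, then loses 22−5 = 17 per period forever once punishment starts.
Gain: 34(1 + δ + … + δ^2); loss: 17·δ^3/(1−δ).
No profitable deviation ⇔ 34(1−δ^3) ≤ 17·δ^3, i.e. δ^3 ≥ 34/(34+17) = 2/3.
Hence δ ≥ (2/3)^(1/3) ≈ 0.874.

0.874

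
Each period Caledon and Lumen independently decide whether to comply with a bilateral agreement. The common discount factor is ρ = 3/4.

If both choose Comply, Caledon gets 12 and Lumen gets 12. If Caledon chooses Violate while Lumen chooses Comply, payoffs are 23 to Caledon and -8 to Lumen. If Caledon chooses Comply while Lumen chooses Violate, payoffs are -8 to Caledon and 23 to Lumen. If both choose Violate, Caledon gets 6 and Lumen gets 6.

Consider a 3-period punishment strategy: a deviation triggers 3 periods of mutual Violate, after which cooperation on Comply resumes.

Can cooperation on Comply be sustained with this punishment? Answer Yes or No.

No

A one-shot deviation gives 23 now, then 6 for 3 periods, then back to 12.
Gain from deviating: (23−12) today; loss: (12−6) in each of the next 3 periods.
No-deviation condition: (12−6)(ρ+…+ρ^3) ≥ 23−12, i.e. ρ+…+ρ^3 ≥ 11/6.
At ρ = 3/4: ρ+…+ρ^3 = 1.7344 < 1.8333.
So cooperation is not sustainable.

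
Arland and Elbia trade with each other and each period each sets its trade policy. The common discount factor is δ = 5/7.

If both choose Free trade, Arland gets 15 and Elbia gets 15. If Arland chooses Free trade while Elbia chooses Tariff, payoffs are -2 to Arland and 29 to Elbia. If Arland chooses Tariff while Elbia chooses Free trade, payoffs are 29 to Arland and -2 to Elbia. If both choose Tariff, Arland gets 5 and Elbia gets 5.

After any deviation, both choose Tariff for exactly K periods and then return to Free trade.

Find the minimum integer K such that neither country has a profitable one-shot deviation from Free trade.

3

Need Σ_{k=1}^{K} δ^k ≥ (29−15)/(15−5) = 1.4000 at δ = 5/7.
At K = 2 the sum is 1.2245 < 1.4000; at K = 3 it is 1.5889 ≥ 1.4000.
So the minimum punishment length is K = 3.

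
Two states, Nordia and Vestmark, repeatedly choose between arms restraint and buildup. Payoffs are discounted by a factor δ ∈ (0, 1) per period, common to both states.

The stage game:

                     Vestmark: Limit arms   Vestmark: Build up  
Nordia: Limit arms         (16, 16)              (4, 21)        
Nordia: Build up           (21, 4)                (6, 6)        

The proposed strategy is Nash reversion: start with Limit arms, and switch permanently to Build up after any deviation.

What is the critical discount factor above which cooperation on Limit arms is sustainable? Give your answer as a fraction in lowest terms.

1/3

16/(1−δ) ≥ 21 + 6δ/(1−δ)
16 ≥ 21 − 15δ
δ ≥ 5/15 = 1/3.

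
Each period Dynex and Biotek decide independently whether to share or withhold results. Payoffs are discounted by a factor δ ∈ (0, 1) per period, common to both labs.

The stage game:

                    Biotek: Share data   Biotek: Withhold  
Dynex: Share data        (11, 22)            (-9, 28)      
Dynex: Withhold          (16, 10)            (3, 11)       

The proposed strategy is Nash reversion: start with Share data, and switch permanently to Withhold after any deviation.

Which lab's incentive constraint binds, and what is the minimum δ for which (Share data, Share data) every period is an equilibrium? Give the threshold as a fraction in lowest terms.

Dynex; δ ≥ 5/13

Dynex's threshold: (16−11)/(16−3) = 5/13.
Biotek's threshold: (28−22)/(28−11) = 6/17.
5/13 > 6/17, so Dynex binds and δ* = 5/13.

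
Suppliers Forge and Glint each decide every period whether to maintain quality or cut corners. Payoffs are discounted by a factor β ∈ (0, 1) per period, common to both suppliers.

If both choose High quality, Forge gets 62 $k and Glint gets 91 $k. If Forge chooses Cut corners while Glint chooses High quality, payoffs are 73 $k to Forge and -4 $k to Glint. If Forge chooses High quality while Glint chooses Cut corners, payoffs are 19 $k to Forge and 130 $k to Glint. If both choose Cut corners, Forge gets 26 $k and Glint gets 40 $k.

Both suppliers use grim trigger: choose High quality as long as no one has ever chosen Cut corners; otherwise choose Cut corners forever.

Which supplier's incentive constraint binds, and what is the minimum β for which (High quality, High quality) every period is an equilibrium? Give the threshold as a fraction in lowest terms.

Glint; β ≥ 13/30

For Forge: deviation gain 73−62 = 11, per-period punishment loss 62−26 = 36. IC gives β ≥ 11/47.
For Glint: gain 39, loss 51 per period, so β ≥ 39/90 = 13/30.
The tighter constraint is Glint's, so cooperation needs β ≥ 13/30.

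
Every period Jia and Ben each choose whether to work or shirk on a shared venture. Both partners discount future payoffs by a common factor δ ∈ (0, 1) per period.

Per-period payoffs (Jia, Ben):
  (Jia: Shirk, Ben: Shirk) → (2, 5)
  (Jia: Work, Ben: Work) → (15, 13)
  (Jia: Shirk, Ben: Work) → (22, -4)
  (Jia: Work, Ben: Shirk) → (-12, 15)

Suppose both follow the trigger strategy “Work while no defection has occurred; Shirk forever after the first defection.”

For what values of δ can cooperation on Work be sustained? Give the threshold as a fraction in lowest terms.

Jia: cooperation gives 15 each period; deviation gives 22 once then 2 forever.
  15/(1−δ) ≥ 22 + 2δ/(1−δ) ⇒ δ ≥ 7/20.
Ben: cooperation gives 13 each period; deviation gives 15 once then 5 forever.
  δ ≥ 2/10 = 1/5.
Both must hold, so the binding constraint is Jia's: δ ≥ 7/20.

7/20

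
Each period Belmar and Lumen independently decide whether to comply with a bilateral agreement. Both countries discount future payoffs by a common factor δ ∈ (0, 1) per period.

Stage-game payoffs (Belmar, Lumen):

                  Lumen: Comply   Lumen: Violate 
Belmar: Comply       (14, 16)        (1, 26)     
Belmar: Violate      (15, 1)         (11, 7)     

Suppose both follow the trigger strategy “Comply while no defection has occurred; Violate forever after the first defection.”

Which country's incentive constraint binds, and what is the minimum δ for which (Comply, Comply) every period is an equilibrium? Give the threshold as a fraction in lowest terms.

Lumen; δ ≥ 10/19

For Belmar: deviation gain 15−14 = 1, per-period punishment loss 14−11 = 3. IC gives δ ≥ 1/4.
For Lumen: gain 10, loss 9 per period, so δ ≥ 10/19.
The tighter constraint is Lumen's, so cooperation needs δ ≥ 10/19.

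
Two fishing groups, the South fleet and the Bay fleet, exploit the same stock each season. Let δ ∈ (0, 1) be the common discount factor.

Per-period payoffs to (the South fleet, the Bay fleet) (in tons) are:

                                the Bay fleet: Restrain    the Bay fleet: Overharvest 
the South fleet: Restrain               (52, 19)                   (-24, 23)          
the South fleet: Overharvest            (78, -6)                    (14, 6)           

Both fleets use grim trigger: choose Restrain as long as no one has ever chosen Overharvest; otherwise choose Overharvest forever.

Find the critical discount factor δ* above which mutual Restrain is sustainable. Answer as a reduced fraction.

13/32

For the South fleet: deviation gain 78−52 = 26, per-period punishment loss 52−14 = 38. IC gives δ ≥ 26/64 = 13/32.
For the Bay fleet: gain 4, loss 13 per period, so δ ≥ 4/17.
The tighter constraint is the South fleet's, so cooperation needs δ ≥ 13/32.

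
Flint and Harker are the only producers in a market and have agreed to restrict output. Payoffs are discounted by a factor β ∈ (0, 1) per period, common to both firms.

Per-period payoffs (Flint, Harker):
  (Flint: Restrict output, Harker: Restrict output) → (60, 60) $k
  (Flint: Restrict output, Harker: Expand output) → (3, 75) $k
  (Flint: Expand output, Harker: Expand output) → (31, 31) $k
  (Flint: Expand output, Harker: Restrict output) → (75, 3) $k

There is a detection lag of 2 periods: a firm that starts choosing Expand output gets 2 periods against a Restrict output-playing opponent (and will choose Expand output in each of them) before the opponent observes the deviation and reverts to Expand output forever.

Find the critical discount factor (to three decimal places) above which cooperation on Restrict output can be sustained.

The best deviation is to choose Expand output for all 2 undetected periods, earning 75 each, then 31 forever once detected.
Deviation value: 75(1−β^2)/(1−β) + 31β^2/(1−β); cooperation value: 60/(1−β).
IC: 60 ≥ 75(1−β^2) + 31β^2 = 75 − 44β^2.
So β^2 ≥ 15/44, giving β ≥ (15/44)^(1/2) ≈ 0.584.

0.584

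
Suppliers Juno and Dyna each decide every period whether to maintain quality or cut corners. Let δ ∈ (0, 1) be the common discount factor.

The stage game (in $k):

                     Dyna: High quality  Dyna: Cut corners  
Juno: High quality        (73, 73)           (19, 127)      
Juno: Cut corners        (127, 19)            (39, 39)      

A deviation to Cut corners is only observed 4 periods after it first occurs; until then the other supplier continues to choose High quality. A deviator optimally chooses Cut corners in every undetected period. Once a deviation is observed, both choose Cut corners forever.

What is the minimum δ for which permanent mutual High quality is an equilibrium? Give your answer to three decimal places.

0.885

The best deviation is to choose Cut corners for all 4 undetected periods, earning 127 each, then 39 forever once detected.
Deviation value: 127(1−δ^4)/(1−δ) + 39δ^4/(1−δ); cooperation value: 73/(1−δ).
IC: 73 ≥ 127(1−δ^4) + 39δ^4 = 127 − 88δ^4.
So δ^4 ≥ 54/88 = 27/44, giving δ ≥ (27/44)^(1/4) ≈ 0.885.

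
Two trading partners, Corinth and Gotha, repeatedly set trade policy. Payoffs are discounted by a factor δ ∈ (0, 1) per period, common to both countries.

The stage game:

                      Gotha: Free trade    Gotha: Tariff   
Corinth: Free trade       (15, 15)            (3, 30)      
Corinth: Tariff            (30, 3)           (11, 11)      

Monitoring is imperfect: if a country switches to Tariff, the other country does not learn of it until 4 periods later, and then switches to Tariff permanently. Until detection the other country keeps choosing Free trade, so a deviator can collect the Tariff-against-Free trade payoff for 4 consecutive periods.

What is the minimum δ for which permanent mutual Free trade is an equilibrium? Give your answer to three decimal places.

0.943

The best deviation is to choose Tariff for all 4 undetected periods, earning 30 each, then 11 forever once detected.
Deviation value: 30(1−δ^4)/(1−δ) + 11δ^4/(1−δ); cooperation value: 15/(1−δ).
IC: 15 ≥ 30(1−δ^4) + 11δ^4 = 30 − 19δ^4.
So δ^4 ≥ 15/19, giving δ ≥ (15/19)^(1/4) ≈ 0.943.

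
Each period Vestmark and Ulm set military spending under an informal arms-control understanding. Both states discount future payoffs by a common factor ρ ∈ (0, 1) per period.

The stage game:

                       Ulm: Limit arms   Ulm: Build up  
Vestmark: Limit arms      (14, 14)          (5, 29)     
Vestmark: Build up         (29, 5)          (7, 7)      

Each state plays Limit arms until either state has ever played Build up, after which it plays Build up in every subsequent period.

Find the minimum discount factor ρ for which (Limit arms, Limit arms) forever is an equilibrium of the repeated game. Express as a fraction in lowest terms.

15/22

14/(1−ρ) ≥ 29 + 7ρ/(1−ρ)
14 ≥ 29 − 22ρ
ρ ≥ 15/22.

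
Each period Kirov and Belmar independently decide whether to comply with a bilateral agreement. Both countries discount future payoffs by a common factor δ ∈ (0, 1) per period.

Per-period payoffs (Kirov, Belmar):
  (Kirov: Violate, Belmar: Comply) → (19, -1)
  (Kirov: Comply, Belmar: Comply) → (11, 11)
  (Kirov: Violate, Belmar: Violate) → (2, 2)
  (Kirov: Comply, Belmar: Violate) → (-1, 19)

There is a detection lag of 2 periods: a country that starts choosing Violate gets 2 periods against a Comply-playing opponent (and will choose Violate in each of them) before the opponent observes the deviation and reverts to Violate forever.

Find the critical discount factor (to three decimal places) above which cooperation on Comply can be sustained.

The best deviation is to choose Violate for all 2 undetected periods, earning 19 each, then 2 forever once detected.
Deviation value: 19(1−δ^2)/(1−δ) + 2δ^2/(1−δ); cooperation value: 11/(1−δ).
IC: 11 ≥ 19(1−δ^2) + 2δ^2 = 19 − 17δ^2.
So δ^2 ≥ 8/17, giving δ ≥ (8/17)^(1/2) ≈ 0.686.

0.686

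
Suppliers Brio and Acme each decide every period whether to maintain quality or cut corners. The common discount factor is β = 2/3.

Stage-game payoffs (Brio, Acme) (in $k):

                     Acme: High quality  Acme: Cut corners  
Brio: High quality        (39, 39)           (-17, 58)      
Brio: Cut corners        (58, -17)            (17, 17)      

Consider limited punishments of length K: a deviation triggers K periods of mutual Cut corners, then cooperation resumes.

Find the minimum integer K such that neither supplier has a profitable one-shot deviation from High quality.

No profitable deviation requires (39−17)(β+…+β^K) ≥ 58−39, i.e. β+…+β^K ≥ 19/22 ≈ 0.8636.
With β = 2/3, the partial sums are K=1: 0.6667, K=2: 1.1111.
K = 2 is the first length at which the sum reaches 0.8636.

2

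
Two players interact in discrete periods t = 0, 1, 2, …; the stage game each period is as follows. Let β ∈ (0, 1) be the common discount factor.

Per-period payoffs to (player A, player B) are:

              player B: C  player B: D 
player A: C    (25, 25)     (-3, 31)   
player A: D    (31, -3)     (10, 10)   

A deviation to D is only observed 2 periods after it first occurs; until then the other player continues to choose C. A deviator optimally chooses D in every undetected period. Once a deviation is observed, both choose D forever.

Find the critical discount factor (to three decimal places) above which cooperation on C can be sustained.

The best deviation is to choose D for all 2 undetected periods, earning 31 each, then 10 forever once detected.
Deviation value: 31(1−β^2)/(1−β) + 10β^2/(1−β); cooperation value: 25/(1−β).
IC: 25 ≥ 31(1−β^2) + 10β^2 = 31 − 21β^2.
So β^2 ≥ 6/21 = 2/7, giving β ≥ (2/7)^(1/2) ≈ 0.535.

0.535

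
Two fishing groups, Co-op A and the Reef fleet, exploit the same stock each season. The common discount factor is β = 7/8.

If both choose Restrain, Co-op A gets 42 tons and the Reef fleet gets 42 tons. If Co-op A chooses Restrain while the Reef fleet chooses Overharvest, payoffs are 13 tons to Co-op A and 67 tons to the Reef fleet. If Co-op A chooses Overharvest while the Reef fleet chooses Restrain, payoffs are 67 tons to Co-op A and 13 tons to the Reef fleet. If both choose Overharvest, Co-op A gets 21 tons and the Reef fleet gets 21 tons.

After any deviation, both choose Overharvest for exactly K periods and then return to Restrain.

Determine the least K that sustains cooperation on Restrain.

IC: β(1−β^K)/(1−β) ≥ (67−42)/(42−21) = 25/21.
With β = 7/8: need 1 − β^K ≥ 25/21·(1−7/8)/(7/8), i.e. β^K ≤ 0.8299.
Since (7/8)^1 = 0.8750 and (7/8)^2 = 0.7656, the smallest such K is 2.

2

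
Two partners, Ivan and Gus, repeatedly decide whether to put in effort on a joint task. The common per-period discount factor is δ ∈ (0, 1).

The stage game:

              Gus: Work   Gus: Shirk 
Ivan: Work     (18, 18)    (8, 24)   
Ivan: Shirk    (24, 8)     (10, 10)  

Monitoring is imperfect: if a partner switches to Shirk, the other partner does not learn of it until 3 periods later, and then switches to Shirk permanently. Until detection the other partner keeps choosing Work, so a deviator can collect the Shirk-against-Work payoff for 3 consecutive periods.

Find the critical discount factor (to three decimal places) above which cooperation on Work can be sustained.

Deviating for the 3 undetected periods gains 24−18 = 6 per period over cooperation, then loses 18−10 = 8 per period forever once punishment starts.
Gain: 6(1 + δ + … + δ^2); loss: 8·δ^3/(1−δ).
No profitable deviation ⇔ 6(1−δ^3) ≤ 8·δ^3, i.e. δ^3 ≥ 6/(6+8) = 3/7.
Hence δ ≥ (3/7)^(1/3) ≈ 0.754.

0.754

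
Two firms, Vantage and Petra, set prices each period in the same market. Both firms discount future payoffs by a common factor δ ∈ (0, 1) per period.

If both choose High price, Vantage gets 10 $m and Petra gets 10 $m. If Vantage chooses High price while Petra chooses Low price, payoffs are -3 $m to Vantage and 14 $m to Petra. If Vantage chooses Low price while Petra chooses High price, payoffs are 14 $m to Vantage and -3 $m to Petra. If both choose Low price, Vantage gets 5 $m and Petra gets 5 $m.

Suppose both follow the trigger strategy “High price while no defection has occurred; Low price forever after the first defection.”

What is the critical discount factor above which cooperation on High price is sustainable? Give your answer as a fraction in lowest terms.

4/9

One-period gain from deviating is 14 − 10 = 4. The loss is 10 − 5 = 5 in every subsequent period, with present value 5·δ/(1−δ).
Deviation is unprofitable when 5·δ/(1−δ) ≥ 4, i.e. δ/(1−δ) ≥ 4/5.
Equivalently δ ≥ 4/(4+5) = 4/9.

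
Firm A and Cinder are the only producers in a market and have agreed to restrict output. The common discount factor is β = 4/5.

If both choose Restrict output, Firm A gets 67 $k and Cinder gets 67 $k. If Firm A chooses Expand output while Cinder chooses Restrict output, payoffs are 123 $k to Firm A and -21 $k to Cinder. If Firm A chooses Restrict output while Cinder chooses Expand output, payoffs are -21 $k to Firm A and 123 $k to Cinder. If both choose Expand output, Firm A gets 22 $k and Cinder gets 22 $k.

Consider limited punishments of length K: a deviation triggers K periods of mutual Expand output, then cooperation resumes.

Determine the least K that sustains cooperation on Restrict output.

Need Σ_{k=1}^{K} β^k ≥ (123−67)/(67−22) = 1.2444 at β = 4/5.
At K = 1 the sum is 0.8000 < 1.2444; at K = 2 it is 1.4400 ≥ 1.2444.
So the minimum punishment length is K = 2.

2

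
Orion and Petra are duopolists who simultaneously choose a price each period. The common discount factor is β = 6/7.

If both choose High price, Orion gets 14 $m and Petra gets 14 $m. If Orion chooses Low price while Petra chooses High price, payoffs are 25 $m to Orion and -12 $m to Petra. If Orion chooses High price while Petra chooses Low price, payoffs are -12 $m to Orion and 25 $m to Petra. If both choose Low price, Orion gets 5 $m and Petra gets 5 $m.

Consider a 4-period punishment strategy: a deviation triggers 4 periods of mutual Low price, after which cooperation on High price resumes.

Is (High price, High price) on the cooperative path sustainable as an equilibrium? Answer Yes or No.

Yes

IC: β+…+β^4 ≥ (25−14)/(14−5) = 11/9.
At β = 6/7: partial sum = 2.7613 ≥ 1.2222. Cooperation sustainable.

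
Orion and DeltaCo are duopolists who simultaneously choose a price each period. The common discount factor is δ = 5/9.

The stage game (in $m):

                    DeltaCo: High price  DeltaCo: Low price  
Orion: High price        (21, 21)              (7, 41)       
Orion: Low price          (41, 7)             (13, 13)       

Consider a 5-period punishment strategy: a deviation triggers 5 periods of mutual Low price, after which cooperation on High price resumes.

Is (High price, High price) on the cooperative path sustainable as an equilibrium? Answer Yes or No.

A one-shot deviation gives 41 now, then 13 for 5 periods, then back to 21.
Gain from deviating: (41−21) today; loss: (21−13) in each of the next 5 periods.
No-deviation condition: (21−13)(δ+…+δ^5) ≥ 41−21, i.e. δ+…+δ^5 ≥ 5/2.
At δ = 5/9: δ+…+δ^5 = 1.1838 < 2.5000.
So cooperation is not sustainable.

No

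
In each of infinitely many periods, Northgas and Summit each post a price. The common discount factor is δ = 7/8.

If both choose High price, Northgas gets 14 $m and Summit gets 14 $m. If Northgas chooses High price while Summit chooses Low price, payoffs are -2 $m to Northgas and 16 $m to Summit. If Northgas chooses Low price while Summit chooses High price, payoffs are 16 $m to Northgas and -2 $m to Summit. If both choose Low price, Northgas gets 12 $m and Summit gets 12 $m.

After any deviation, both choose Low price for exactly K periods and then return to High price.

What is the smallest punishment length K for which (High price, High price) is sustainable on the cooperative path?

Need Σ_{k=1}^{K} δ^k ≥ (16−14)/(14−12) = 1.0000 at δ = 7/8.
At K = 1 the sum is 0.8750 < 1.0000; at K = 2 it is 1.6406 ≥ 1.0000.
So the minimum punishment length is K = 2.

2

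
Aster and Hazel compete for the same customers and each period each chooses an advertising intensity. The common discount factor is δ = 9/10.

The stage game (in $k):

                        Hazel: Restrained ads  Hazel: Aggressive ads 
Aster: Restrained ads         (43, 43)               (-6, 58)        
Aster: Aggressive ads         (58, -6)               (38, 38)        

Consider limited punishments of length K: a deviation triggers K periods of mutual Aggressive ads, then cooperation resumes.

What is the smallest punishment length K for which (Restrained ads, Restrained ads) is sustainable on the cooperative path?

4

No profitable deviation requires (43−38)(δ+…+δ^K) ≥ 58−43, i.e. δ+…+δ^K ≥ 3 ≈ 3.0000.
With δ = 9/10, the partial sums are K=1: 0.9000, K=2: 1.7100, K=3: 2.4390, K=4: 3.0951.
K = 4 is the first length at which the sum reaches 3.0000.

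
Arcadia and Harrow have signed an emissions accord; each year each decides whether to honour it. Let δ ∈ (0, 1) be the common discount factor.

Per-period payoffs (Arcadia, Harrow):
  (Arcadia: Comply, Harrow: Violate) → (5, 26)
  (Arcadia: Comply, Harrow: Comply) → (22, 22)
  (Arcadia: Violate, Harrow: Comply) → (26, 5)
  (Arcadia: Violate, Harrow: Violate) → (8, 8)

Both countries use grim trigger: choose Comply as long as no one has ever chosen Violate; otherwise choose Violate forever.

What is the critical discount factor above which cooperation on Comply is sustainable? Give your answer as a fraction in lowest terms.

Cooperation forever yields 22 each period: 22/(1−δ).
Deviating yields 26 once, then 8 forever: 26 + 8δ/(1−δ).
No profitable deviation requires 22/(1−δ) ≥ 26 + 8δ/(1−δ).
Multiplying by (1−δ): 22 ≥ 26(1−δ) + 8δ = 26 − 18δ.
So 18δ ≥ 4, i.e. δ ≥ 4/18 = 2/9.

2/9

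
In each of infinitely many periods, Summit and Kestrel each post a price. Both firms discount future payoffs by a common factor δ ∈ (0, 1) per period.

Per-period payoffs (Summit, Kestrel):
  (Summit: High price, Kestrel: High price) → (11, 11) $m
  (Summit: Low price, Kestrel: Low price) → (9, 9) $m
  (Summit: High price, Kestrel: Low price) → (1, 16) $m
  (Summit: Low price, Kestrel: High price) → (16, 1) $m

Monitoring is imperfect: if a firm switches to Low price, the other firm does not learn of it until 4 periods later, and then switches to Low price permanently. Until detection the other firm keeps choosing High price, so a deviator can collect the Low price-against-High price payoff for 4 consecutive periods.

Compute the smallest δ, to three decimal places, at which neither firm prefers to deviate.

0.919

Deviating for the 4 undetected periods gains 16−11 = 5 per period over cooperation, then loses 11−9 = 2 per period forever once punishment starts.
Gain: 5(1 + δ + … + δ^3); loss: 2·δ^4/(1−δ).
No profitable deviation ⇔ 5(1−δ^4) ≤ 2·δ^4, i.e. δ^4 ≥ 5/(5+2) = 5/7.
Hence δ ≥ (5/7)^(1/4) ≈ 0.919.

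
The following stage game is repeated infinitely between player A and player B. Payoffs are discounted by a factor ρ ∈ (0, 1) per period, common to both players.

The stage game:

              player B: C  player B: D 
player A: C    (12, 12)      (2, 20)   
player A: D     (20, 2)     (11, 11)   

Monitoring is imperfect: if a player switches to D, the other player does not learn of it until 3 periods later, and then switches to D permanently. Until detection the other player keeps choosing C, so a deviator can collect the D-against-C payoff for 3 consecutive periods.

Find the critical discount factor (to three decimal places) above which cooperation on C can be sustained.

0.961

A deviator earns 20 for 3 periods, then 11 forever; cooperating earns 12 forever. Multiplying the IC by (1−ρ):
12 ≥ 20(1−ρ^3) + 11ρ^3, so 9·ρ^3 ≥ 8 and ρ^3 ≥ 8/9.
ρ ≥ (8/9)^(1/3) ≈ 0.961.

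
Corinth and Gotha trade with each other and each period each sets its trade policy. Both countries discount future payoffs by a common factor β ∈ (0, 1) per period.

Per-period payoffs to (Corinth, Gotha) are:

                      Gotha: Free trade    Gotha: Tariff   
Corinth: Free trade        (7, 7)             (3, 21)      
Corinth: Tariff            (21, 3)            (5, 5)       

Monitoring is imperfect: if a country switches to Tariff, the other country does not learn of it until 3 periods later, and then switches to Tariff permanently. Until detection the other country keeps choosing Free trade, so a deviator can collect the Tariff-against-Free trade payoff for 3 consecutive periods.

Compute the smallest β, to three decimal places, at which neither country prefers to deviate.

Deviating for the 3 undetected periods gains 21−7 = 14 per period over cooperation, then loses 7−5 = 2 per period forever once punishment starts.
Gain: 14(1 + β + … + β^2); loss: 2·β^3/(1−β).
No profitable deviation ⇔ 14(1−β^3) ≤ 2·β^3, i.e. β^3 ≥ 14/(14+2) = 7/8.
Hence β ≥ (7/8)^(1/3) ≈ 0.956.

0.956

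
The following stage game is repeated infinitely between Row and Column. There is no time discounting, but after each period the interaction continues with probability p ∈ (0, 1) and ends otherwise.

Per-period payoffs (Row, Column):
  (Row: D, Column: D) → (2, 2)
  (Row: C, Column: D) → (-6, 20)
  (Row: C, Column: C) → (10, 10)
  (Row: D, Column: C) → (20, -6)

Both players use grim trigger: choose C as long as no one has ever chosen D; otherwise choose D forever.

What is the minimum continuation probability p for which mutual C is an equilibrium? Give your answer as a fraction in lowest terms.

With no time discounting, the continuation probability p plays the role of the discount factor.
Grim-trigger IC: 10/(1−p) ≥ 20 + 2p/(1−p) ⇒ p ≥ (20−10)/(20−2) = 5/9.

5/9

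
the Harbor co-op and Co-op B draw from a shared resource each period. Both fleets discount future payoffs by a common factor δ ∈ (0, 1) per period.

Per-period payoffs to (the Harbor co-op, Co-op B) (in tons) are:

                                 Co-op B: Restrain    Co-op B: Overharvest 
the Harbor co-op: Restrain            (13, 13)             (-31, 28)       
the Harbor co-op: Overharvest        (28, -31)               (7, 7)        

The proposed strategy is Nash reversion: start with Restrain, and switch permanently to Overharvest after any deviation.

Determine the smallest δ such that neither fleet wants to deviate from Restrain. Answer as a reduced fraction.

5/7

Under grim trigger the critical discount factor is (T−C)/(T−P) with T = 28, C = 13, P = 7.
δ* = (28−13)/(28−7) = 15/21 = 5/7.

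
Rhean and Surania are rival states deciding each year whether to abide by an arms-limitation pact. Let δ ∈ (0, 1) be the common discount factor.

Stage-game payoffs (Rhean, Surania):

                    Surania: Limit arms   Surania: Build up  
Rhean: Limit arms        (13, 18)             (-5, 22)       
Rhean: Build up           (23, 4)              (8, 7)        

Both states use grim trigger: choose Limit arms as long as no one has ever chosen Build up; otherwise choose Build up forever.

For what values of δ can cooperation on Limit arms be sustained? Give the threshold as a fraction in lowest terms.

2/3

Rhean's threshold: (23−13)/(23−8) = 2/3.
Surania's threshold: (22−18)/(22−7) = 4/15.
2/3 > 4/15, so Rhean binds and δ* = 2/3.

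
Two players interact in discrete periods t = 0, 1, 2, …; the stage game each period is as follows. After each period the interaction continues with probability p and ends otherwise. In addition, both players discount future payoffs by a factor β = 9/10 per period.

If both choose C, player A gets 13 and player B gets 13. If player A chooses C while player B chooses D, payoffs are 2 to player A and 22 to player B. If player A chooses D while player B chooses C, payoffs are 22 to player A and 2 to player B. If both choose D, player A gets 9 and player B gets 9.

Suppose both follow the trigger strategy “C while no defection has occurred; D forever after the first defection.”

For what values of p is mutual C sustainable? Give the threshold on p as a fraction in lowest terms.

Expected continuation weight on next period's payoff is β·p = 9/10·p, which plays the role of the discount factor.
Cooperation requires 9/10·p ≥ (22−13)/(22−9) = 9/13, hence p ≥ 10/13.

10/13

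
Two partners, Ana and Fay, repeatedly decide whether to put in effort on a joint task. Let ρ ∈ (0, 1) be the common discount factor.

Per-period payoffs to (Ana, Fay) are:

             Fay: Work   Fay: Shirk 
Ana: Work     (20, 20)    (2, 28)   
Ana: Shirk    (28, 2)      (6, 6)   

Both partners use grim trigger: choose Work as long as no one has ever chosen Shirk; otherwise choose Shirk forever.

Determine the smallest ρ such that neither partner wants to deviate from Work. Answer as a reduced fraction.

Cooperation forever yields 20 each period: 20/(1−ρ).
Deviating yields 28 once, then 6 forever: 28 + 6ρ/(1−ρ).
No profitable deviation requires 20/(1−ρ) ≥ 28 + 6ρ/(1−ρ).
Multiplying by (1−ρ): 20 ≥ 28(1−ρ) + 6ρ = 28 − 22ρ.
So 22ρ ≥ 8, i.e. ρ ≥ 8/22 = 4/11.

4/11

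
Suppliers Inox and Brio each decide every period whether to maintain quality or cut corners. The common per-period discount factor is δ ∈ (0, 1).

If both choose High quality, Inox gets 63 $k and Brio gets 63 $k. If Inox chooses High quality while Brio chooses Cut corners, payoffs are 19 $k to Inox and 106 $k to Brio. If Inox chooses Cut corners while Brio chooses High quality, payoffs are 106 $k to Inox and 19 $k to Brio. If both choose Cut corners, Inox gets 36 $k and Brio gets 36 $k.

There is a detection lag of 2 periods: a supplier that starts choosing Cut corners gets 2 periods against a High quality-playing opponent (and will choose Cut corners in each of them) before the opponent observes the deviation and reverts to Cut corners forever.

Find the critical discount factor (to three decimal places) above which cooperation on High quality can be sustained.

0.784

The best deviation is to choose Cut corners for all 2 undetected periods, earning 106 each, then 36 forever once detected.
Deviation value: 106(1−δ^2)/(1−δ) + 36δ^2/(1−δ); cooperation value: 63/(1−δ).
IC: 63 ≥ 106(1−δ^2) + 36δ^2 = 106 − 70δ^2.
So δ^2 ≥ 43/70, giving δ ≥ (43/70)^(1/2) ≈ 0.784.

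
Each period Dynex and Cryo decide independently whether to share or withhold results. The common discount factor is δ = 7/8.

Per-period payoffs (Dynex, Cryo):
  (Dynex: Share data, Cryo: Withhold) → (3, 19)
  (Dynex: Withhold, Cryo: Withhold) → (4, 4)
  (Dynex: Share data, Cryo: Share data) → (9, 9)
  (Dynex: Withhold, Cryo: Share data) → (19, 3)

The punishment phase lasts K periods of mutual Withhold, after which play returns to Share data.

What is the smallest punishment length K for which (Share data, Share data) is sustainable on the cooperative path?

No profitable deviation requires (9−4)(δ+…+δ^K) ≥ 19−9, i.e. δ+…+δ^K ≥ 2 ≈ 2.0000.
With δ = 7/8, the partial sums are K=1: 0.8750, K=2: 1.6406, K=3: 2.3105.
K = 3 is the first length at which the sum reaches 2.0000.

3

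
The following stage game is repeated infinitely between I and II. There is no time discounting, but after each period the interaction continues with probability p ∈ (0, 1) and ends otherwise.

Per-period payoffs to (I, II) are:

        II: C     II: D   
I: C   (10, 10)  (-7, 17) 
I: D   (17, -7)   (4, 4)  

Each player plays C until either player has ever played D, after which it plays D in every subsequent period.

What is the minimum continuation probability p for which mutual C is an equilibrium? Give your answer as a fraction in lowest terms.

Expected cooperation value is 10 + p·10 + p²·10 + … = 10/(1−p); deviation gives 17 + p·4/(1−p).
10 ≥ 17(1−p) + 4p ⇒ 13p ≥ 7 ⇒ p ≥ 7/13.

7/13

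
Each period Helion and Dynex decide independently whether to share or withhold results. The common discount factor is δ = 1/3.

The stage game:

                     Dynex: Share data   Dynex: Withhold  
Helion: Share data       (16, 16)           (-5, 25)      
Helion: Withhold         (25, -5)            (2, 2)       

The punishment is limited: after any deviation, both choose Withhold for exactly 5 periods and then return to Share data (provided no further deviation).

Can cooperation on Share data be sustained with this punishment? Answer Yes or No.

No

A one-shot deviation gives 25 now, then 2 for 5 periods, then back to 16.
Gain from deviating: (25−16) today; loss: (16−2) in each of the next 5 periods.
No-deviation condition: (16−2)(δ+…+δ^5) ≥ 25−16, i.e. δ+…+δ^5 ≥ 9/14.
At δ = 1/3: δ+…+δ^5 = 0.4979 < 0.6429.
So cooperation is not sustainable.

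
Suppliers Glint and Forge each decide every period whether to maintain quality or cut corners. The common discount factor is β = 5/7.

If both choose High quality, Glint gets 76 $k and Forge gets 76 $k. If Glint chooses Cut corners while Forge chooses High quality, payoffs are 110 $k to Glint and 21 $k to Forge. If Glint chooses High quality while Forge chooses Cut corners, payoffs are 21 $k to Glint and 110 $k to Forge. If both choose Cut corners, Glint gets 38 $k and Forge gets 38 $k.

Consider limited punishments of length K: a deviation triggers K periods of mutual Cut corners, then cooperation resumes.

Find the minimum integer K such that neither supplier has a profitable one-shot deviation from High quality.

2

IC: β(1−β^K)/(1−β) ≥ (110−76)/(76−38) = 17/19.
With β = 5/7: need 1 − β^K ≥ 17/19·(1−5/7)/(5/7), i.e. β^K ≤ 0.6421.
Since (5/7)^1 = 0.7143 and (5/7)^2 = 0.5102, the smallest such K is 2.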